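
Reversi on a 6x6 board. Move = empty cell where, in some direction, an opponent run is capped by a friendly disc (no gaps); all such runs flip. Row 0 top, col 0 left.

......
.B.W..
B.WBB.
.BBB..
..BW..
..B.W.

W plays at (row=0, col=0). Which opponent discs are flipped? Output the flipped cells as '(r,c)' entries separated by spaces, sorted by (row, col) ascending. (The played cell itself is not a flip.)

Dir NW: edge -> no flip
Dir N: edge -> no flip
Dir NE: edge -> no flip
Dir W: edge -> no flip
Dir E: first cell '.' (not opp) -> no flip
Dir SW: edge -> no flip
Dir S: first cell '.' (not opp) -> no flip
Dir SE: opp run (1,1) capped by W -> flip

Answer: (1,1)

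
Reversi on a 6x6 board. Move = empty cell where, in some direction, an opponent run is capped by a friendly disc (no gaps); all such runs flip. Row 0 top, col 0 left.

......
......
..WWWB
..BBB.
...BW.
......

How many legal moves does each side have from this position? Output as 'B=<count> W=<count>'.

-- B to move --
(1,1): flips 1 -> legal
(1,2): flips 2 -> legal
(1,3): flips 1 -> legal
(1,4): flips 2 -> legal
(1,5): flips 1 -> legal
(2,1): flips 3 -> legal
(3,1): no bracket -> illegal
(3,5): no bracket -> illegal
(4,5): flips 1 -> legal
(5,3): no bracket -> illegal
(5,4): flips 1 -> legal
(5,5): flips 1 -> legal
B mobility = 9
-- W to move --
(1,4): no bracket -> illegal
(1,5): no bracket -> illegal
(2,1): no bracket -> illegal
(3,1): no bracket -> illegal
(3,5): no bracket -> illegal
(4,1): flips 1 -> legal
(4,2): flips 3 -> legal
(4,5): flips 1 -> legal
(5,2): no bracket -> illegal
(5,3): flips 2 -> legal
(5,4): no bracket -> illegal
W mobility = 4

Answer: B=9 W=4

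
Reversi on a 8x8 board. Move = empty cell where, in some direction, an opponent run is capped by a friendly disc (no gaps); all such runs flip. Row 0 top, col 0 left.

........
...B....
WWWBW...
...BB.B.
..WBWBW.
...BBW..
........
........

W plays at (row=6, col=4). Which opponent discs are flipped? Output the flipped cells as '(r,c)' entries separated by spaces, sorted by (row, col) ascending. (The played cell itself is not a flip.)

Answer: (5,3) (5,4)

Derivation:
Dir NW: opp run (5,3) capped by W -> flip
Dir N: opp run (5,4) capped by W -> flip
Dir NE: first cell 'W' (not opp) -> no flip
Dir W: first cell '.' (not opp) -> no flip
Dir E: first cell '.' (not opp) -> no flip
Dir SW: first cell '.' (not opp) -> no flip
Dir S: first cell '.' (not opp) -> no flip
Dir SE: first cell '.' (not opp) -> no flip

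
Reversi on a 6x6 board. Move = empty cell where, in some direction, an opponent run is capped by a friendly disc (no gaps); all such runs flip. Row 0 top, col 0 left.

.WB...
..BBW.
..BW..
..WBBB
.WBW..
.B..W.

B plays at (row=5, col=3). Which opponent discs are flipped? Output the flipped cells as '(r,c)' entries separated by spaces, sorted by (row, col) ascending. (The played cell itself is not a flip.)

Answer: (4,3)

Derivation:
Dir NW: first cell 'B' (not opp) -> no flip
Dir N: opp run (4,3) capped by B -> flip
Dir NE: first cell '.' (not opp) -> no flip
Dir W: first cell '.' (not opp) -> no flip
Dir E: opp run (5,4), next='.' -> no flip
Dir SW: edge -> no flip
Dir S: edge -> no flip
Dir SE: edge -> no flip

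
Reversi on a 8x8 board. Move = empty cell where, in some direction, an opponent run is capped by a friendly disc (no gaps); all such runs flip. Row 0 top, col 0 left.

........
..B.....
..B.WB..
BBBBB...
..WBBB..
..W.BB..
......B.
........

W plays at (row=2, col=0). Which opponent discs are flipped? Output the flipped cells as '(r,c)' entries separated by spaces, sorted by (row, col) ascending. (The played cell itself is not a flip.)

Answer: (3,1)

Derivation:
Dir NW: edge -> no flip
Dir N: first cell '.' (not opp) -> no flip
Dir NE: first cell '.' (not opp) -> no flip
Dir W: edge -> no flip
Dir E: first cell '.' (not opp) -> no flip
Dir SW: edge -> no flip
Dir S: opp run (3,0), next='.' -> no flip
Dir SE: opp run (3,1) capped by W -> flip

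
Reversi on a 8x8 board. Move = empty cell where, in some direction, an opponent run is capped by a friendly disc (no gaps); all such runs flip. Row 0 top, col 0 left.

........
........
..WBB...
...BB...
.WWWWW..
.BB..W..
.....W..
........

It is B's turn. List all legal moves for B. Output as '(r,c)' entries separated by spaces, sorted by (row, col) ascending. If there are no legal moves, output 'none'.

(1,1): flips 1 -> legal
(1,2): no bracket -> illegal
(1,3): no bracket -> illegal
(2,1): flips 1 -> legal
(3,0): flips 1 -> legal
(3,1): flips 1 -> legal
(3,2): flips 1 -> legal
(3,5): no bracket -> illegal
(3,6): no bracket -> illegal
(4,0): no bracket -> illegal
(4,6): no bracket -> illegal
(5,0): no bracket -> illegal
(5,3): flips 1 -> legal
(5,4): flips 1 -> legal
(5,6): flips 1 -> legal
(6,4): no bracket -> illegal
(6,6): flips 2 -> legal
(7,4): no bracket -> illegal
(7,5): no bracket -> illegal
(7,6): no bracket -> illegal

Answer: (1,1) (2,1) (3,0) (3,1) (3,2) (5,3) (5,4) (5,6) (6,6)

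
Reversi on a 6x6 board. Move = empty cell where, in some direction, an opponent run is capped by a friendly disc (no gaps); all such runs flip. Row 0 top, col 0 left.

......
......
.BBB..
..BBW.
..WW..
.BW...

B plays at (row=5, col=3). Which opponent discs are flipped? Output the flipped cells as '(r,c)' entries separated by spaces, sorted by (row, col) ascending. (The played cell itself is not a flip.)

Answer: (4,3) (5,2)

Derivation:
Dir NW: opp run (4,2), next='.' -> no flip
Dir N: opp run (4,3) capped by B -> flip
Dir NE: first cell '.' (not opp) -> no flip
Dir W: opp run (5,2) capped by B -> flip
Dir E: first cell '.' (not opp) -> no flip
Dir SW: edge -> no flip
Dir S: edge -> no flip
Dir SE: edge -> no flip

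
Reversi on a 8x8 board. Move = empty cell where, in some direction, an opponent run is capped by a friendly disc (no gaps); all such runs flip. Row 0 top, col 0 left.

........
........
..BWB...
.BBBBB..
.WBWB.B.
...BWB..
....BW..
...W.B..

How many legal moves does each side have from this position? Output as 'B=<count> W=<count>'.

-- B to move --
(1,2): flips 1 -> legal
(1,3): flips 1 -> legal
(1,4): flips 1 -> legal
(3,0): no bracket -> illegal
(4,0): flips 1 -> legal
(4,5): no bracket -> illegal
(5,0): flips 1 -> legal
(5,1): flips 1 -> legal
(5,2): flips 1 -> legal
(5,6): no bracket -> illegal
(6,2): no bracket -> illegal
(6,3): no bracket -> illegal
(6,6): flips 1 -> legal
(7,2): no bracket -> illegal
(7,4): no bracket -> illegal
(7,6): flips 3 -> legal
B mobility = 9
-- W to move --
(1,1): no bracket -> illegal
(1,2): no bracket -> illegal
(1,3): no bracket -> illegal
(1,4): flips 3 -> legal
(1,5): no bracket -> illegal
(2,0): no bracket -> illegal
(2,1): flips 3 -> legal
(2,5): flips 2 -> legal
(2,6): no bracket -> illegal
(3,0): no bracket -> illegal
(3,6): no bracket -> illegal
(3,7): flips 3 -> legal
(4,0): no bracket -> illegal
(4,5): flips 3 -> legal
(4,7): no bracket -> illegal
(5,1): no bracket -> illegal
(5,2): flips 1 -> legal
(5,6): flips 1 -> legal
(5,7): no bracket -> illegal
(6,2): no bracket -> illegal
(6,3): flips 2 -> legal
(6,6): no bracket -> illegal
(7,4): flips 1 -> legal
(7,6): no bracket -> illegal
W mobility = 9

Answer: B=9 W=9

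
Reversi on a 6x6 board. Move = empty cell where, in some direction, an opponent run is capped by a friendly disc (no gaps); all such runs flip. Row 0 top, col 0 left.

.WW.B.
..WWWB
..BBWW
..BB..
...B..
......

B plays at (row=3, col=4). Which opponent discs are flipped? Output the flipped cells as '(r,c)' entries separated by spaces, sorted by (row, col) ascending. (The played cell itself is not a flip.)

Dir NW: first cell 'B' (not opp) -> no flip
Dir N: opp run (2,4) (1,4) capped by B -> flip
Dir NE: opp run (2,5), next=edge -> no flip
Dir W: first cell 'B' (not opp) -> no flip
Dir E: first cell '.' (not opp) -> no flip
Dir SW: first cell 'B' (not opp) -> no flip
Dir S: first cell '.' (not opp) -> no flip
Dir SE: first cell '.' (not opp) -> no flip

Answer: (1,4) (2,4)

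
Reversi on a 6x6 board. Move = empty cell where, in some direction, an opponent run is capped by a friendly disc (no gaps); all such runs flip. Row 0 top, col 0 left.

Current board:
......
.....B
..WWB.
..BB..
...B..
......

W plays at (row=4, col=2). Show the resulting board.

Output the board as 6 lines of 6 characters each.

Place W at (4,2); scan 8 dirs for brackets.
Dir NW: first cell '.' (not opp) -> no flip
Dir N: opp run (3,2) capped by W -> flip
Dir NE: opp run (3,3) (2,4) (1,5), next=edge -> no flip
Dir W: first cell '.' (not opp) -> no flip
Dir E: opp run (4,3), next='.' -> no flip
Dir SW: first cell '.' (not opp) -> no flip
Dir S: first cell '.' (not opp) -> no flip
Dir SE: first cell '.' (not opp) -> no flip
All flips: (3,2)

Answer: ......
.....B
..WWB.
..WB..
..WB..
......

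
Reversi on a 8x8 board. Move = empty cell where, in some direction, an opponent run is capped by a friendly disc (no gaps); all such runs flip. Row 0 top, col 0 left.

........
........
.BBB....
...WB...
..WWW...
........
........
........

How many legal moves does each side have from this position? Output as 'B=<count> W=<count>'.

Answer: B=5 W=5

Derivation:
-- B to move --
(2,4): no bracket -> illegal
(3,1): no bracket -> illegal
(3,2): flips 1 -> legal
(3,5): no bracket -> illegal
(4,1): no bracket -> illegal
(4,5): no bracket -> illegal
(5,1): no bracket -> illegal
(5,2): flips 1 -> legal
(5,3): flips 2 -> legal
(5,4): flips 1 -> legal
(5,5): flips 2 -> legal
B mobility = 5
-- W to move --
(1,0): no bracket -> illegal
(1,1): flips 1 -> legal
(1,2): no bracket -> illegal
(1,3): flips 1 -> legal
(1,4): no bracket -> illegal
(2,0): no bracket -> illegal
(2,4): flips 1 -> legal
(2,5): flips 1 -> legal
(3,0): no bracket -> illegal
(3,1): no bracket -> illegal
(3,2): no bracket -> illegal
(3,5): flips 1 -> legal
(4,5): no bracket -> illegal
W mobility = 5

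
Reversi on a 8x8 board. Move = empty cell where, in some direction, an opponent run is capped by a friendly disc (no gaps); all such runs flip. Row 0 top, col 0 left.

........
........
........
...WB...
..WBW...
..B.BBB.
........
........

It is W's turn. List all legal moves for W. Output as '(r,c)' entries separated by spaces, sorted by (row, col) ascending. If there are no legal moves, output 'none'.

(2,3): no bracket -> illegal
(2,4): flips 1 -> legal
(2,5): no bracket -> illegal
(3,2): no bracket -> illegal
(3,5): flips 1 -> legal
(4,1): no bracket -> illegal
(4,5): no bracket -> illegal
(4,6): no bracket -> illegal
(4,7): no bracket -> illegal
(5,1): no bracket -> illegal
(5,3): flips 1 -> legal
(5,7): no bracket -> illegal
(6,1): no bracket -> illegal
(6,2): flips 1 -> legal
(6,3): no bracket -> illegal
(6,4): flips 1 -> legal
(6,5): no bracket -> illegal
(6,6): flips 1 -> legal
(6,7): no bracket -> illegal

Answer: (2,4) (3,5) (5,3) (6,2) (6,4) (6,6)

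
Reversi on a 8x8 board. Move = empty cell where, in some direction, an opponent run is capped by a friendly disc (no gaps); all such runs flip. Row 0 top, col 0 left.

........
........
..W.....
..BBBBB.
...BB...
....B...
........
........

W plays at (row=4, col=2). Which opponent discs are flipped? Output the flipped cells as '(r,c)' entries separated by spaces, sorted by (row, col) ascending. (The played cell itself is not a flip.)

Answer: (3,2)

Derivation:
Dir NW: first cell '.' (not opp) -> no flip
Dir N: opp run (3,2) capped by W -> flip
Dir NE: opp run (3,3), next='.' -> no flip
Dir W: first cell '.' (not opp) -> no flip
Dir E: opp run (4,3) (4,4), next='.' -> no flip
Dir SW: first cell '.' (not opp) -> no flip
Dir S: first cell '.' (not opp) -> no flip
Dir SE: first cell '.' (not opp) -> no flip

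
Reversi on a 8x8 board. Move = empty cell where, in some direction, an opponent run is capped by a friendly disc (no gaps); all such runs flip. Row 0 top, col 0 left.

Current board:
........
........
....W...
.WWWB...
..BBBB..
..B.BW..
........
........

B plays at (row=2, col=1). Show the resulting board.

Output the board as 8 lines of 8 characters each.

Answer: ........
........
.B..W...
.WBWB...
..BBBB..
..B.BW..
........
........

Derivation:
Place B at (2,1); scan 8 dirs for brackets.
Dir NW: first cell '.' (not opp) -> no flip
Dir N: first cell '.' (not opp) -> no flip
Dir NE: first cell '.' (not opp) -> no flip
Dir W: first cell '.' (not opp) -> no flip
Dir E: first cell '.' (not opp) -> no flip
Dir SW: first cell '.' (not opp) -> no flip
Dir S: opp run (3,1), next='.' -> no flip
Dir SE: opp run (3,2) capped by B -> flip
All flips: (3,2)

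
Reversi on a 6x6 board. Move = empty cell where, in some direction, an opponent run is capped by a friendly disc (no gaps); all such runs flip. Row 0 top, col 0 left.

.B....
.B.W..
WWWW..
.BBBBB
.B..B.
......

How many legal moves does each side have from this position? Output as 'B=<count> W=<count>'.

-- B to move --
(0,2): no bracket -> illegal
(0,3): flips 2 -> legal
(0,4): flips 2 -> legal
(1,0): flips 1 -> legal
(1,2): flips 2 -> legal
(1,4): flips 1 -> legal
(2,4): no bracket -> illegal
(3,0): no bracket -> illegal
B mobility = 5
-- W to move --
(0,0): flips 1 -> legal
(0,2): flips 1 -> legal
(1,0): no bracket -> illegal
(1,2): no bracket -> illegal
(2,4): no bracket -> illegal
(2,5): no bracket -> illegal
(3,0): no bracket -> illegal
(4,0): flips 1 -> legal
(4,2): flips 2 -> legal
(4,3): flips 2 -> legal
(4,5): flips 1 -> legal
(5,0): flips 2 -> legal
(5,1): flips 2 -> legal
(5,2): no bracket -> illegal
(5,3): no bracket -> illegal
(5,4): no bracket -> illegal
(5,5): flips 2 -> legal
W mobility = 9

Answer: B=5 W=9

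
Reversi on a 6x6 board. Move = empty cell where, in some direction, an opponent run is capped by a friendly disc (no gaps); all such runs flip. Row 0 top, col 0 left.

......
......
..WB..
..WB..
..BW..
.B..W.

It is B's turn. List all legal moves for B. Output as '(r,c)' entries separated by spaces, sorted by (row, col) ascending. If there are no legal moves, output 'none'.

(1,1): flips 1 -> legal
(1,2): flips 2 -> legal
(1,3): no bracket -> illegal
(2,1): flips 1 -> legal
(3,1): flips 1 -> legal
(3,4): no bracket -> illegal
(4,1): flips 1 -> legal
(4,4): flips 1 -> legal
(4,5): no bracket -> illegal
(5,2): no bracket -> illegal
(5,3): flips 1 -> legal
(5,5): no bracket -> illegal

Answer: (1,1) (1,2) (2,1) (3,1) (4,1) (4,4) (5,3)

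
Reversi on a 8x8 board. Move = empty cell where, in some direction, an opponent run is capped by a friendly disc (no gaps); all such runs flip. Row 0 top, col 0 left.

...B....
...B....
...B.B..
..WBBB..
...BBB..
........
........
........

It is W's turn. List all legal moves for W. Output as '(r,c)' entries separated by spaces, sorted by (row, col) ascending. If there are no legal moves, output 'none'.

Answer: (1,4) (3,6) (5,4)

Derivation:
(0,2): no bracket -> illegal
(0,4): no bracket -> illegal
(1,2): no bracket -> illegal
(1,4): flips 1 -> legal
(1,5): no bracket -> illegal
(1,6): no bracket -> illegal
(2,2): no bracket -> illegal
(2,4): no bracket -> illegal
(2,6): no bracket -> illegal
(3,6): flips 3 -> legal
(4,2): no bracket -> illegal
(4,6): no bracket -> illegal
(5,2): no bracket -> illegal
(5,3): no bracket -> illegal
(5,4): flips 1 -> legal
(5,5): no bracket -> illegal
(5,6): no bracket -> illegal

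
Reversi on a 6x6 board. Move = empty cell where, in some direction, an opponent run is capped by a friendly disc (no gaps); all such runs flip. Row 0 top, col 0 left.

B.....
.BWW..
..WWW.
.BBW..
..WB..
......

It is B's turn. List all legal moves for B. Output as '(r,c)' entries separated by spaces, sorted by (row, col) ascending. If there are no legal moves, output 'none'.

(0,1): no bracket -> illegal
(0,2): flips 2 -> legal
(0,3): flips 3 -> legal
(0,4): flips 2 -> legal
(1,4): flips 3 -> legal
(1,5): no bracket -> illegal
(2,1): no bracket -> illegal
(2,5): no bracket -> illegal
(3,4): flips 1 -> legal
(3,5): no bracket -> illegal
(4,1): flips 1 -> legal
(4,4): flips 2 -> legal
(5,1): no bracket -> illegal
(5,2): flips 1 -> legal
(5,3): flips 1 -> legal

Answer: (0,2) (0,3) (0,4) (1,4) (3,4) (4,1) (4,4) (5,2) (5,3)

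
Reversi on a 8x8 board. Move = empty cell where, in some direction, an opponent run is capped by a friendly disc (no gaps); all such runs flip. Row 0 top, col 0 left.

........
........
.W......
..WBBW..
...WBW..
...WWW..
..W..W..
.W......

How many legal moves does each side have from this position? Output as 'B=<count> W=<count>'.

Answer: B=10 W=4

Derivation:
-- B to move --
(1,0): no bracket -> illegal
(1,1): no bracket -> illegal
(1,2): no bracket -> illegal
(2,0): no bracket -> illegal
(2,2): no bracket -> illegal
(2,3): no bracket -> illegal
(2,4): no bracket -> illegal
(2,5): no bracket -> illegal
(2,6): flips 1 -> legal
(3,0): no bracket -> illegal
(3,1): flips 1 -> legal
(3,6): flips 1 -> legal
(4,1): no bracket -> illegal
(4,2): flips 1 -> legal
(4,6): flips 1 -> legal
(5,1): no bracket -> illegal
(5,2): flips 1 -> legal
(5,6): flips 1 -> legal
(6,0): no bracket -> illegal
(6,1): no bracket -> illegal
(6,3): flips 2 -> legal
(6,4): flips 1 -> legal
(6,6): flips 1 -> legal
(7,0): no bracket -> illegal
(7,2): no bracket -> illegal
(7,3): no bracket -> illegal
(7,4): no bracket -> illegal
(7,5): no bracket -> illegal
(7,6): no bracket -> illegal
B mobility = 10
-- W to move --
(2,2): flips 2 -> legal
(2,3): flips 2 -> legal
(2,4): flips 2 -> legal
(2,5): flips 1 -> legal
(4,2): no bracket -> illegal
W mobility = 4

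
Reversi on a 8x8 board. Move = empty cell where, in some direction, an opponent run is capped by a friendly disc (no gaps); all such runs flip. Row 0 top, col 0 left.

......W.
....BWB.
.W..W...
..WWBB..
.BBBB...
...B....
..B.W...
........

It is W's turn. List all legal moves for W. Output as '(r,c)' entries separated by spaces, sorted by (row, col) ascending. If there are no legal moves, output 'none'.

(0,3): no bracket -> illegal
(0,4): flips 1 -> legal
(0,5): no bracket -> illegal
(0,7): no bracket -> illegal
(1,3): flips 1 -> legal
(1,7): flips 1 -> legal
(2,3): no bracket -> illegal
(2,5): no bracket -> illegal
(2,6): flips 1 -> legal
(2,7): no bracket -> illegal
(3,0): no bracket -> illegal
(3,1): flips 2 -> legal
(3,6): flips 2 -> legal
(4,0): no bracket -> illegal
(4,5): no bracket -> illegal
(4,6): flips 1 -> legal
(5,0): flips 1 -> legal
(5,1): flips 1 -> legal
(5,2): flips 1 -> legal
(5,4): flips 3 -> legal
(5,5): flips 1 -> legal
(6,1): no bracket -> illegal
(6,3): flips 2 -> legal
(7,1): no bracket -> illegal
(7,2): no bracket -> illegal
(7,3): no bracket -> illegal

Answer: (0,4) (1,3) (1,7) (2,6) (3,1) (3,6) (4,6) (5,0) (5,1) (5,2) (5,4) (5,5) (6,3)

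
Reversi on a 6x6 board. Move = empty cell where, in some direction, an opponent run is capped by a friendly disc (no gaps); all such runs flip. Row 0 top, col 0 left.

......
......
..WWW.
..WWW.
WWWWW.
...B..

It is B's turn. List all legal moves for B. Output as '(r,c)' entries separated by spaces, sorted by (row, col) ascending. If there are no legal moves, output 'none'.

(1,1): no bracket -> illegal
(1,2): no bracket -> illegal
(1,3): flips 3 -> legal
(1,4): no bracket -> illegal
(1,5): no bracket -> illegal
(2,1): no bracket -> illegal
(2,5): no bracket -> illegal
(3,0): no bracket -> illegal
(3,1): flips 1 -> legal
(3,5): flips 1 -> legal
(4,5): no bracket -> illegal
(5,0): no bracket -> illegal
(5,1): no bracket -> illegal
(5,2): no bracket -> illegal
(5,4): no bracket -> illegal
(5,5): no bracket -> illegal

Answer: (1,3) (3,1) (3,5)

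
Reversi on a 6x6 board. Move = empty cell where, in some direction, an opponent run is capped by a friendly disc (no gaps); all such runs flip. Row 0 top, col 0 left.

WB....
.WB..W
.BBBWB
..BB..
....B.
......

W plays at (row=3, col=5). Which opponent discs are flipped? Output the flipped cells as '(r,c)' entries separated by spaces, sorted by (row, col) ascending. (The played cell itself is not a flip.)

Answer: (2,5)

Derivation:
Dir NW: first cell 'W' (not opp) -> no flip
Dir N: opp run (2,5) capped by W -> flip
Dir NE: edge -> no flip
Dir W: first cell '.' (not opp) -> no flip
Dir E: edge -> no flip
Dir SW: opp run (4,4), next='.' -> no flip
Dir S: first cell '.' (not opp) -> no flip
Dir SE: edge -> no flip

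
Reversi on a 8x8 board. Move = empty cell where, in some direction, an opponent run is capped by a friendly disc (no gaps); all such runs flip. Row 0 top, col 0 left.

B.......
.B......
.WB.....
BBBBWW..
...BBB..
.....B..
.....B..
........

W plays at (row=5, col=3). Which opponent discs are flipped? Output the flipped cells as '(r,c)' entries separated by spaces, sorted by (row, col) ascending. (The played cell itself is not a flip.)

Answer: (4,4)

Derivation:
Dir NW: first cell '.' (not opp) -> no flip
Dir N: opp run (4,3) (3,3), next='.' -> no flip
Dir NE: opp run (4,4) capped by W -> flip
Dir W: first cell '.' (not opp) -> no flip
Dir E: first cell '.' (not opp) -> no flip
Dir SW: first cell '.' (not opp) -> no flip
Dir S: first cell '.' (not opp) -> no flip
Dir SE: first cell '.' (not opp) -> no flip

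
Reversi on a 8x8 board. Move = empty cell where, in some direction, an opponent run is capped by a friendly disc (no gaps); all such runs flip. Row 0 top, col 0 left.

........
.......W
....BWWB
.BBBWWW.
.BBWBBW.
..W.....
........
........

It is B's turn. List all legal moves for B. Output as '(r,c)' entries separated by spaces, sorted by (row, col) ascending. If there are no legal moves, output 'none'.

(0,6): no bracket -> illegal
(0,7): flips 1 -> legal
(1,4): no bracket -> illegal
(1,5): flips 2 -> legal
(1,6): no bracket -> illegal
(2,3): flips 1 -> legal
(3,7): flips 3 -> legal
(4,7): flips 1 -> legal
(5,1): no bracket -> illegal
(5,3): flips 1 -> legal
(5,4): flips 1 -> legal
(5,5): no bracket -> illegal
(5,6): no bracket -> illegal
(5,7): flips 2 -> legal
(6,1): no bracket -> illegal
(6,2): flips 1 -> legal
(6,3): flips 1 -> legal

Answer: (0,7) (1,5) (2,3) (3,7) (4,7) (5,3) (5,4) (5,7) (6,2) (6,3)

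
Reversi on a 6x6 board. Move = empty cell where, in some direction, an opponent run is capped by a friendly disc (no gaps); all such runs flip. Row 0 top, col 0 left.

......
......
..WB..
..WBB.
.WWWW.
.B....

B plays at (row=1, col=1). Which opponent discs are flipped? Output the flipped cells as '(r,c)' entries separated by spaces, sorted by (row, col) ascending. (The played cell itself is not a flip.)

Answer: (2,2)

Derivation:
Dir NW: first cell '.' (not opp) -> no flip
Dir N: first cell '.' (not opp) -> no flip
Dir NE: first cell '.' (not opp) -> no flip
Dir W: first cell '.' (not opp) -> no flip
Dir E: first cell '.' (not opp) -> no flip
Dir SW: first cell '.' (not opp) -> no flip
Dir S: first cell '.' (not opp) -> no flip
Dir SE: opp run (2,2) capped by B -> flip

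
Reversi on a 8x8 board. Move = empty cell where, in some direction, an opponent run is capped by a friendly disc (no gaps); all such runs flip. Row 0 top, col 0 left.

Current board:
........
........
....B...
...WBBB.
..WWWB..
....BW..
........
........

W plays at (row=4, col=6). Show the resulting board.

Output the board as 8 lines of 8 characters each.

Place W at (4,6); scan 8 dirs for brackets.
Dir NW: opp run (3,5) (2,4), next='.' -> no flip
Dir N: opp run (3,6), next='.' -> no flip
Dir NE: first cell '.' (not opp) -> no flip
Dir W: opp run (4,5) capped by W -> flip
Dir E: first cell '.' (not opp) -> no flip
Dir SW: first cell 'W' (not opp) -> no flip
Dir S: first cell '.' (not opp) -> no flip
Dir SE: first cell '.' (not opp) -> no flip
All flips: (4,5)

Answer: ........
........
....B...
...WBBB.
..WWWWW.
....BW..
........
........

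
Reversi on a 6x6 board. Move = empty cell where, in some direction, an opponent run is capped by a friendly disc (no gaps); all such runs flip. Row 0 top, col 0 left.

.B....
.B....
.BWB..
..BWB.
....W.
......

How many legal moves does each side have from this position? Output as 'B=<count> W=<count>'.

-- B to move --
(1,2): flips 1 -> legal
(1,3): no bracket -> illegal
(2,4): no bracket -> illegal
(3,1): no bracket -> illegal
(3,5): no bracket -> illegal
(4,2): no bracket -> illegal
(4,3): flips 1 -> legal
(4,5): no bracket -> illegal
(5,3): no bracket -> illegal
(5,4): flips 1 -> legal
(5,5): flips 3 -> legal
B mobility = 4
-- W to move --
(0,0): flips 1 -> legal
(0,2): no bracket -> illegal
(1,0): no bracket -> illegal
(1,2): no bracket -> illegal
(1,3): flips 1 -> legal
(1,4): no bracket -> illegal
(2,0): flips 1 -> legal
(2,4): flips 2 -> legal
(2,5): no bracket -> illegal
(3,0): no bracket -> illegal
(3,1): flips 1 -> legal
(3,5): flips 1 -> legal
(4,1): no bracket -> illegal
(4,2): flips 1 -> legal
(4,3): no bracket -> illegal
(4,5): no bracket -> illegal
W mobility = 7

Answer: B=4 W=7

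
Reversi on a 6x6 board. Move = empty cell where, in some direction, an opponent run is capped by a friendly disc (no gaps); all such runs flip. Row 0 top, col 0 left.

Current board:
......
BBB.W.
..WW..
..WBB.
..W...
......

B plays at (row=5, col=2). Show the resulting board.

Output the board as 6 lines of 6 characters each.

Answer: ......
BBB.W.
..BW..
..BBB.
..B...
..B...

Derivation:
Place B at (5,2); scan 8 dirs for brackets.
Dir NW: first cell '.' (not opp) -> no flip
Dir N: opp run (4,2) (3,2) (2,2) capped by B -> flip
Dir NE: first cell '.' (not opp) -> no flip
Dir W: first cell '.' (not opp) -> no flip
Dir E: first cell '.' (not opp) -> no flip
Dir SW: edge -> no flip
Dir S: edge -> no flip
Dir SE: edge -> no flip
All flips: (2,2) (3,2) (4,2)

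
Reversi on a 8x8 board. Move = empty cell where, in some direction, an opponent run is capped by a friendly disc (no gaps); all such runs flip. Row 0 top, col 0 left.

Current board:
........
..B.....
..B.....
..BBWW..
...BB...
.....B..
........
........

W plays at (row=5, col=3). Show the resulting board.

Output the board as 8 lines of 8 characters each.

Place W at (5,3); scan 8 dirs for brackets.
Dir NW: first cell '.' (not opp) -> no flip
Dir N: opp run (4,3) (3,3), next='.' -> no flip
Dir NE: opp run (4,4) capped by W -> flip
Dir W: first cell '.' (not opp) -> no flip
Dir E: first cell '.' (not opp) -> no flip
Dir SW: first cell '.' (not opp) -> no flip
Dir S: first cell '.' (not opp) -> no flip
Dir SE: first cell '.' (not opp) -> no flip
All flips: (4,4)

Answer: ........
..B.....
..B.....
..BBWW..
...BW...
...W.B..
........
........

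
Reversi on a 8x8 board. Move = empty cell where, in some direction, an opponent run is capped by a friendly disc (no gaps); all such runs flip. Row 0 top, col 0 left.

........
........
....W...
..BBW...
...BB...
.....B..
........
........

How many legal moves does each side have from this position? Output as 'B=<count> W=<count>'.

Answer: B=4 W=4

Derivation:
-- B to move --
(1,3): no bracket -> illegal
(1,4): flips 2 -> legal
(1,5): flips 1 -> legal
(2,3): no bracket -> illegal
(2,5): flips 1 -> legal
(3,5): flips 1 -> legal
(4,5): no bracket -> illegal
B mobility = 4
-- W to move --
(2,1): no bracket -> illegal
(2,2): no bracket -> illegal
(2,3): no bracket -> illegal
(3,1): flips 2 -> legal
(3,5): no bracket -> illegal
(4,1): no bracket -> illegal
(4,2): flips 1 -> legal
(4,5): no bracket -> illegal
(4,6): no bracket -> illegal
(5,2): flips 1 -> legal
(5,3): no bracket -> illegal
(5,4): flips 1 -> legal
(5,6): no bracket -> illegal
(6,4): no bracket -> illegal
(6,5): no bracket -> illegal
(6,6): no bracket -> illegal
W mobility = 4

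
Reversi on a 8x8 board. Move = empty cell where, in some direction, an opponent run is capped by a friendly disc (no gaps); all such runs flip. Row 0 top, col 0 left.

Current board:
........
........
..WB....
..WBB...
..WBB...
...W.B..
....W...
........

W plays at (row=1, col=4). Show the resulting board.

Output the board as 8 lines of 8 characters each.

Answer: ........
....W...
..WW....
..WBB...
..WBB...
...W.B..
....W...
........

Derivation:
Place W at (1,4); scan 8 dirs for brackets.
Dir NW: first cell '.' (not opp) -> no flip
Dir N: first cell '.' (not opp) -> no flip
Dir NE: first cell '.' (not opp) -> no flip
Dir W: first cell '.' (not opp) -> no flip
Dir E: first cell '.' (not opp) -> no flip
Dir SW: opp run (2,3) capped by W -> flip
Dir S: first cell '.' (not opp) -> no flip
Dir SE: first cell '.' (not opp) -> no flip
All flips: (2,3)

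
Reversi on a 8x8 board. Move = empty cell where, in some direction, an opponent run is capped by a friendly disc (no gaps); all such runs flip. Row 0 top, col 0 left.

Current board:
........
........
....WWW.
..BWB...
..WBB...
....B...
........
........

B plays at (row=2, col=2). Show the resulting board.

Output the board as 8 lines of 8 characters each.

Answer: ........
........
..B.WWW.
..BBB...
..WBB...
....B...
........
........

Derivation:
Place B at (2,2); scan 8 dirs for brackets.
Dir NW: first cell '.' (not opp) -> no flip
Dir N: first cell '.' (not opp) -> no flip
Dir NE: first cell '.' (not opp) -> no flip
Dir W: first cell '.' (not opp) -> no flip
Dir E: first cell '.' (not opp) -> no flip
Dir SW: first cell '.' (not opp) -> no flip
Dir S: first cell 'B' (not opp) -> no flip
Dir SE: opp run (3,3) capped by B -> flip
All flips: (3,3)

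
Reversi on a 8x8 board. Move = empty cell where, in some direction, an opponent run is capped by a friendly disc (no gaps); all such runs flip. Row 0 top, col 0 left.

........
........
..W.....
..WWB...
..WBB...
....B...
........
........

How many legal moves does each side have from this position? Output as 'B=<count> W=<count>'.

-- B to move --
(1,1): flips 2 -> legal
(1,2): no bracket -> illegal
(1,3): no bracket -> illegal
(2,1): flips 1 -> legal
(2,3): flips 1 -> legal
(2,4): no bracket -> illegal
(3,1): flips 2 -> legal
(4,1): flips 1 -> legal
(5,1): no bracket -> illegal
(5,2): no bracket -> illegal
(5,3): no bracket -> illegal
B mobility = 5
-- W to move --
(2,3): no bracket -> illegal
(2,4): no bracket -> illegal
(2,5): no bracket -> illegal
(3,5): flips 1 -> legal
(4,5): flips 2 -> legal
(5,2): no bracket -> illegal
(5,3): flips 1 -> legal
(5,5): flips 1 -> legal
(6,3): no bracket -> illegal
(6,4): no bracket -> illegal
(6,5): flips 2 -> legal
W mobility = 5

Answer: B=5 W=5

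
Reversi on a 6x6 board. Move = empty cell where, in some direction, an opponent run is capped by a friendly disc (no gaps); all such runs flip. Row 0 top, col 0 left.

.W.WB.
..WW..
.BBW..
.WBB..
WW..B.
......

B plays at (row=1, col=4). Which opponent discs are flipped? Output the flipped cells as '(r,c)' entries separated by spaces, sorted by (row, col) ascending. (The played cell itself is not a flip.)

Answer: (2,3)

Derivation:
Dir NW: opp run (0,3), next=edge -> no flip
Dir N: first cell 'B' (not opp) -> no flip
Dir NE: first cell '.' (not opp) -> no flip
Dir W: opp run (1,3) (1,2), next='.' -> no flip
Dir E: first cell '.' (not opp) -> no flip
Dir SW: opp run (2,3) capped by B -> flip
Dir S: first cell '.' (not opp) -> no flip
Dir SE: first cell '.' (not opp) -> no flip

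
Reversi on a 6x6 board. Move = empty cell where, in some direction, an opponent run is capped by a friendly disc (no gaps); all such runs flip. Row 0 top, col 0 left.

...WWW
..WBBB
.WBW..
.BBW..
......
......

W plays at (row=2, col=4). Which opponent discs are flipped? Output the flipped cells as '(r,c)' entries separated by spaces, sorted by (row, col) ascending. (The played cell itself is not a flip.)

Dir NW: opp run (1,3), next='.' -> no flip
Dir N: opp run (1,4) capped by W -> flip
Dir NE: opp run (1,5), next=edge -> no flip
Dir W: first cell 'W' (not opp) -> no flip
Dir E: first cell '.' (not opp) -> no flip
Dir SW: first cell 'W' (not opp) -> no flip
Dir S: first cell '.' (not opp) -> no flip
Dir SE: first cell '.' (not opp) -> no flip

Answer: (1,4)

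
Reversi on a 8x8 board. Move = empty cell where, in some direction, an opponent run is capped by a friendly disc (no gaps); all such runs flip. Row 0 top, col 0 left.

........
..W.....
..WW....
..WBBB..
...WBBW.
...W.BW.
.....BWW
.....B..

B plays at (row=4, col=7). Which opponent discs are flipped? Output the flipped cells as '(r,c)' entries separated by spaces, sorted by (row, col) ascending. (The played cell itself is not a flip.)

Dir NW: first cell '.' (not opp) -> no flip
Dir N: first cell '.' (not opp) -> no flip
Dir NE: edge -> no flip
Dir W: opp run (4,6) capped by B -> flip
Dir E: edge -> no flip
Dir SW: opp run (5,6) capped by B -> flip
Dir S: first cell '.' (not opp) -> no flip
Dir SE: edge -> no flip

Answer: (4,6) (5,6)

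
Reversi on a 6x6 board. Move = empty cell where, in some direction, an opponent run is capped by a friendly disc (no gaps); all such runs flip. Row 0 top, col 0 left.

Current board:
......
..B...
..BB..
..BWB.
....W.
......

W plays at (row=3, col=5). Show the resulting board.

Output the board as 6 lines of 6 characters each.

Place W at (3,5); scan 8 dirs for brackets.
Dir NW: first cell '.' (not opp) -> no flip
Dir N: first cell '.' (not opp) -> no flip
Dir NE: edge -> no flip
Dir W: opp run (3,4) capped by W -> flip
Dir E: edge -> no flip
Dir SW: first cell 'W' (not opp) -> no flip
Dir S: first cell '.' (not opp) -> no flip
Dir SE: edge -> no flip
All flips: (3,4)

Answer: ......
..B...
..BB..
..BWWW
....W.
......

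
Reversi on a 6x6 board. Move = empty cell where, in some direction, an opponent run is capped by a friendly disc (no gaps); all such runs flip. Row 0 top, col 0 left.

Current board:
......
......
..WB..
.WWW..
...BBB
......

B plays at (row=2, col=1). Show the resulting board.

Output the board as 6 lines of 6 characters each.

Answer: ......
......
.BBB..
.WBW..
...BBB
......

Derivation:
Place B at (2,1); scan 8 dirs for brackets.
Dir NW: first cell '.' (not opp) -> no flip
Dir N: first cell '.' (not opp) -> no flip
Dir NE: first cell '.' (not opp) -> no flip
Dir W: first cell '.' (not opp) -> no flip
Dir E: opp run (2,2) capped by B -> flip
Dir SW: first cell '.' (not opp) -> no flip
Dir S: opp run (3,1), next='.' -> no flip
Dir SE: opp run (3,2) capped by B -> flip
All flips: (2,2) (3,2)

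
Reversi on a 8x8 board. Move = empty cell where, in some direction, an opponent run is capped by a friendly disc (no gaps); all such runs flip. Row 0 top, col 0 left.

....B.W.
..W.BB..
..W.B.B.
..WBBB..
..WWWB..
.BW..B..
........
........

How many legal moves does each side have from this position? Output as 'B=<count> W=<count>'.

-- B to move --
(0,1): no bracket -> illegal
(0,2): no bracket -> illegal
(0,3): no bracket -> illegal
(0,5): no bracket -> illegal
(0,7): no bracket -> illegal
(1,1): flips 1 -> legal
(1,3): no bracket -> illegal
(1,6): no bracket -> illegal
(1,7): no bracket -> illegal
(2,1): no bracket -> illegal
(2,3): no bracket -> illegal
(3,1): flips 1 -> legal
(4,1): flips 3 -> legal
(5,3): flips 3 -> legal
(5,4): flips 1 -> legal
(6,1): flips 2 -> legal
(6,2): no bracket -> illegal
(6,3): no bracket -> illegal
B mobility = 6
-- W to move --
(0,3): no bracket -> illegal
(0,5): no bracket -> illegal
(1,3): no bracket -> illegal
(1,6): no bracket -> illegal
(1,7): flips 2 -> legal
(2,3): flips 1 -> legal
(2,5): flips 1 -> legal
(2,7): no bracket -> illegal
(3,6): flips 3 -> legal
(3,7): no bracket -> illegal
(4,0): no bracket -> illegal
(4,1): no bracket -> illegal
(4,6): flips 1 -> legal
(5,0): flips 1 -> legal
(5,4): no bracket -> illegal
(5,6): no bracket -> illegal
(6,0): flips 1 -> legal
(6,1): no bracket -> illegal
(6,2): no bracket -> illegal
(6,4): no bracket -> illegal
(6,5): no bracket -> illegal
(6,6): flips 1 -> legal
W mobility = 8

Answer: B=6 W=8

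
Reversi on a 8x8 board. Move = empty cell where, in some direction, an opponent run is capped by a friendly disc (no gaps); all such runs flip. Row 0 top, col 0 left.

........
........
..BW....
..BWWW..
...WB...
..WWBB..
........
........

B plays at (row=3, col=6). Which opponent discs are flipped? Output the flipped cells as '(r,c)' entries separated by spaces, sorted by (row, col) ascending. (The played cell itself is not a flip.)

Dir NW: first cell '.' (not opp) -> no flip
Dir N: first cell '.' (not opp) -> no flip
Dir NE: first cell '.' (not opp) -> no flip
Dir W: opp run (3,5) (3,4) (3,3) capped by B -> flip
Dir E: first cell '.' (not opp) -> no flip
Dir SW: first cell '.' (not opp) -> no flip
Dir S: first cell '.' (not opp) -> no flip
Dir SE: first cell '.' (not opp) -> no flip

Answer: (3,3) (3,4) (3,5)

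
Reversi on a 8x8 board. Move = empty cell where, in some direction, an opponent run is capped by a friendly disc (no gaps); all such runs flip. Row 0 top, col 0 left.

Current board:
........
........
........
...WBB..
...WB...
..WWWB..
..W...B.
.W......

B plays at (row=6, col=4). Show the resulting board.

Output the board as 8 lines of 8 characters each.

Answer: ........
........
........
...WBB..
...WB...
..WWBB..
..W.B.B.
.W......

Derivation:
Place B at (6,4); scan 8 dirs for brackets.
Dir NW: opp run (5,3), next='.' -> no flip
Dir N: opp run (5,4) capped by B -> flip
Dir NE: first cell 'B' (not opp) -> no flip
Dir W: first cell '.' (not opp) -> no flip
Dir E: first cell '.' (not opp) -> no flip
Dir SW: first cell '.' (not opp) -> no flip
Dir S: first cell '.' (not opp) -> no flip
Dir SE: first cell '.' (not opp) -> no flip
All flips: (5,4)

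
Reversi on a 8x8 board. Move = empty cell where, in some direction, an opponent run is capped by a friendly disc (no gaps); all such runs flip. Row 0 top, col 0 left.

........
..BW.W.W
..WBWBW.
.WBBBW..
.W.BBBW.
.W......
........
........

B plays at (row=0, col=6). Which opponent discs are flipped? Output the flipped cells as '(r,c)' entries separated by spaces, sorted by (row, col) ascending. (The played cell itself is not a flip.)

Answer: (1,5) (2,4)

Derivation:
Dir NW: edge -> no flip
Dir N: edge -> no flip
Dir NE: edge -> no flip
Dir W: first cell '.' (not opp) -> no flip
Dir E: first cell '.' (not opp) -> no flip
Dir SW: opp run (1,5) (2,4) capped by B -> flip
Dir S: first cell '.' (not opp) -> no flip
Dir SE: opp run (1,7), next=edge -> no flip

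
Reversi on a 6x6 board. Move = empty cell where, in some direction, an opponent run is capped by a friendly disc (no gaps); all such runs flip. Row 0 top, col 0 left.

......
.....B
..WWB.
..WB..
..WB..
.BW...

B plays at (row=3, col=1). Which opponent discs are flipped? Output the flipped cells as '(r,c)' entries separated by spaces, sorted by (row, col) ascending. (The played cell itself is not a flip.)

Dir NW: first cell '.' (not opp) -> no flip
Dir N: first cell '.' (not opp) -> no flip
Dir NE: opp run (2,2), next='.' -> no flip
Dir W: first cell '.' (not opp) -> no flip
Dir E: opp run (3,2) capped by B -> flip
Dir SW: first cell '.' (not opp) -> no flip
Dir S: first cell '.' (not opp) -> no flip
Dir SE: opp run (4,2), next='.' -> no flip

Answer: (3,2)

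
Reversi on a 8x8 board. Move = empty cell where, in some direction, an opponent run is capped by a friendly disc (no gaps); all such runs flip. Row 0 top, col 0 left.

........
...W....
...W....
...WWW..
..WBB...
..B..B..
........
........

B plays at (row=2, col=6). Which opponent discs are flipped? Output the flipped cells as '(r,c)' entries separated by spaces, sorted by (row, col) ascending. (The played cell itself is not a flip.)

Dir NW: first cell '.' (not opp) -> no flip
Dir N: first cell '.' (not opp) -> no flip
Dir NE: first cell '.' (not opp) -> no flip
Dir W: first cell '.' (not opp) -> no flip
Dir E: first cell '.' (not opp) -> no flip
Dir SW: opp run (3,5) capped by B -> flip
Dir S: first cell '.' (not opp) -> no flip
Dir SE: first cell '.' (not opp) -> no flip

Answer: (3,5)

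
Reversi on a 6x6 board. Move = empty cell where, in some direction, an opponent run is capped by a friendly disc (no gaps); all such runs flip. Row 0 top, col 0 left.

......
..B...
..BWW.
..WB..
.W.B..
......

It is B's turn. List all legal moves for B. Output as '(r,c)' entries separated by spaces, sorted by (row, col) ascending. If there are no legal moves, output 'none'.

(1,3): flips 1 -> legal
(1,4): no bracket -> illegal
(1,5): flips 1 -> legal
(2,1): flips 1 -> legal
(2,5): flips 2 -> legal
(3,0): no bracket -> illegal
(3,1): flips 1 -> legal
(3,4): flips 1 -> legal
(3,5): no bracket -> illegal
(4,0): no bracket -> illegal
(4,2): flips 1 -> legal
(5,0): no bracket -> illegal
(5,1): no bracket -> illegal
(5,2): no bracket -> illegal

Answer: (1,3) (1,5) (2,1) (2,5) (3,1) (3,4) (4,2)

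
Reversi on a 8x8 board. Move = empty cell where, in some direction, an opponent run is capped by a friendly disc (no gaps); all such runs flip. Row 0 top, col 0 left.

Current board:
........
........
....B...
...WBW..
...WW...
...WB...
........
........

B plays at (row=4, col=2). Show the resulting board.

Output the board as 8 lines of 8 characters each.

Place B at (4,2); scan 8 dirs for brackets.
Dir NW: first cell '.' (not opp) -> no flip
Dir N: first cell '.' (not opp) -> no flip
Dir NE: opp run (3,3) capped by B -> flip
Dir W: first cell '.' (not opp) -> no flip
Dir E: opp run (4,3) (4,4), next='.' -> no flip
Dir SW: first cell '.' (not opp) -> no flip
Dir S: first cell '.' (not opp) -> no flip
Dir SE: opp run (5,3), next='.' -> no flip
All flips: (3,3)

Answer: ........
........
....B...
...BBW..
..BWW...
...WB...
........
........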